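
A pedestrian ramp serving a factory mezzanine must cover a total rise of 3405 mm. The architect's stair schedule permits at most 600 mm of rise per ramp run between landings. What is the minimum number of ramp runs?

At most 600 each: 3405/600 = 5.67, giving 6 ramp runs.

6 runs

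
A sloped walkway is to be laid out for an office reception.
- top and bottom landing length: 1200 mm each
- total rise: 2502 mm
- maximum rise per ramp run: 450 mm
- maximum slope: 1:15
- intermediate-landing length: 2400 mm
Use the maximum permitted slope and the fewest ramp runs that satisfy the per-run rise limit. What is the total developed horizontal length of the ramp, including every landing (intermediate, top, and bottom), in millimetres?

At most 450 each: 2502/450 = 5.56, giving 6 ramp runs. That means 5 intermediate landings.
Horizontal run for 2502 mm of rise at 1:15 is 2502 × 15 = 37530 mm.
Intermediate landings: 5 × 2400 = 12000 mm.
Top and bottom landings: 2 × 1200 = 2400 mm.
Total = 37530 + 12000 + 2400 = 51930 mm.

51930 mm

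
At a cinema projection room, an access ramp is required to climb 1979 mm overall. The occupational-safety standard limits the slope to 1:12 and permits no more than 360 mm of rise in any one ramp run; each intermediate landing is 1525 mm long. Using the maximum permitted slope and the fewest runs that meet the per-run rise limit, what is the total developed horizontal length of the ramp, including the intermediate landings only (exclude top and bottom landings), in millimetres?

31373 mm

At most 360 each: 1979/360 = 5.50, giving 6 ramp runs. That means 5 intermediate landings.
Horizontal run for 1979 mm of rise at 1:12 is 1979 × 12 = 23748 mm.
5 intermediate landings contribute 5 × 1525 = 7625 mm.
Total developed length = 23748 + 7625 = 31373 mm.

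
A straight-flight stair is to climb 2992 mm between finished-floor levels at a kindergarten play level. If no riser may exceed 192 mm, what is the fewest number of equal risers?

16 risers

⌈2992/192⌉ = 16 risers.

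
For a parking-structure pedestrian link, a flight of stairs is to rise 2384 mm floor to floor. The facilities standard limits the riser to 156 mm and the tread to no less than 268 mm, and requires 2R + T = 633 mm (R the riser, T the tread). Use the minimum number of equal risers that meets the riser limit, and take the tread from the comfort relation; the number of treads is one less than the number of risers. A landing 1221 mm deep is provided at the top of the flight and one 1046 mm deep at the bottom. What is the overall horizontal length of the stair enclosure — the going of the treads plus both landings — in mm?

7292 mm

At most 156 each: 2384/156 = 15.28, giving 16 risers.
Riser R = 2384 / 16 = 149 mm, within the 156 mm limit.
T = 633 − 2·149 = 335 mm, which satisfies the 268 mm minimum.
Treads = 16 − 1 = 15; going = 15 × 335 = 5025 mm.
Enclosure = 5025 + 1221 + 1046 = 7292 mm.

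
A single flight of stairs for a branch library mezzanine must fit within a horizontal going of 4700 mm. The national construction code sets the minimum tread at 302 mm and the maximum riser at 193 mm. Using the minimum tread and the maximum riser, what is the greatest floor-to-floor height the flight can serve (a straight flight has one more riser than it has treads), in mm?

3088 mm

Treads that fit: ⌊4700 / 302⌋ = 15.
Risers = treads + 1 = 16.
Maximum height = 16 × 193 = 3088 mm.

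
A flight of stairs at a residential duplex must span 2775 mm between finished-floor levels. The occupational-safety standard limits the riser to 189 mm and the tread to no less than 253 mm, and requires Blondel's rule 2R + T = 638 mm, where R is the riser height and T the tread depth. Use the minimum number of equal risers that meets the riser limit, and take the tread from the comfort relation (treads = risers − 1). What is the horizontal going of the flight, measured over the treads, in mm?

At most 189 each: 2775/189 = 14.68, giving 15 risers.
Riser R = 2775 / 15 = 185 mm, within the 189 mm limit.
Tread T = 638 − 2 × 185 = 268 mm (≥ 253 mm).
Treads = 15 − 1 = 14; going = 14 × 268 = 3752 mm.

3752 mm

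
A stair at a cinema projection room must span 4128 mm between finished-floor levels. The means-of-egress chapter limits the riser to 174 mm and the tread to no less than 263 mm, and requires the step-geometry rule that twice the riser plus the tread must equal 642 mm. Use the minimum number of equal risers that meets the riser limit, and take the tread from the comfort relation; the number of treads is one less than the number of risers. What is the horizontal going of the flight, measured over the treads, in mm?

6854 mm

4128 / 174 = 23.72, so 24 risers are needed.
R = 4128 ÷ 24 = 172 mm.
T = 642 − 2·172 = 298 mm, which satisfies the 263 mm minimum.
Going = (24 − 1) × 298 = 6854 mm.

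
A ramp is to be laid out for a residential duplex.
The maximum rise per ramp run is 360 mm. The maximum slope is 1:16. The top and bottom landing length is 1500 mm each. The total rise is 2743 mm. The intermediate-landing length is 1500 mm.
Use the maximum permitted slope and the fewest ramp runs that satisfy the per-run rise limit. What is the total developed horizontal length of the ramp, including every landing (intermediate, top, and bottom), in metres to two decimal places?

2743 / 360 = 7.62, so 8 ramp runs are needed. That means 7 intermediate landings.
Horizontal run for 2743 mm of rise at 1:16 is 2743 × 16 = 43888 mm.
7 intermediate landings contribute 7 × 1500 = 10500 mm.
Top and bottom landings: 2 × 1500 = 3000 mm.
Total = 43888 + 10500 + 3000 = 57388 mm.
= 57.39 m.

57.39 m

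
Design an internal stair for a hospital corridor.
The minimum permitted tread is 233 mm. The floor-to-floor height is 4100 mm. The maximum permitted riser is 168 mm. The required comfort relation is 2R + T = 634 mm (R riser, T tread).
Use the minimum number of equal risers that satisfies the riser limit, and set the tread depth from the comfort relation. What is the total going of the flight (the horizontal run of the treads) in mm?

7344 mm

4100 / 168 = 24.40, so 25 risers are needed.
Each riser is 4100/25 = 164 mm (≤ 168 mm).
Tread T = 634 − 2 × 164 = 306 mm (≥ 233 mm).
Going = (25 − 1) × 306 = 7344 mm.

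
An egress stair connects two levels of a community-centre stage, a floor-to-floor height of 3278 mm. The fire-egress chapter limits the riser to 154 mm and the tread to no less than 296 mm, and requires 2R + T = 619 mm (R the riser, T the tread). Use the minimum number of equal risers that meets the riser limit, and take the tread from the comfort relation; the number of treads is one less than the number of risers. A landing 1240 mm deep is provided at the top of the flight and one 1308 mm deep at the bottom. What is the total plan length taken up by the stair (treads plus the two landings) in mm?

9289 mm

3278 / 154 = 21.286 → round up to 22 risers.
Each riser is 3278/22 = 149 mm (≤ 154 mm).
From 2R + T = 619: T = 619 − 298 = 321 mm.
Treads = 22 − 1 = 21; going = 21 × 321 = 6741 mm.
Enclosure = 6741 + 1240 + 1308 = 9289 mm.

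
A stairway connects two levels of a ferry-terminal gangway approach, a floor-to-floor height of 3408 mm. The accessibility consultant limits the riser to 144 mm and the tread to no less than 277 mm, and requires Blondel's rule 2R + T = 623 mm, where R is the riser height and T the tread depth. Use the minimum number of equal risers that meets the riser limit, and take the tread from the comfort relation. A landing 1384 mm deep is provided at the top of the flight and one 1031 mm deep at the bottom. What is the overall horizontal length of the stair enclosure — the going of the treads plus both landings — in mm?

3408 / 144 = 23.667 → round up to 24 risers.
Riser R = 3408 / 24 = 142 mm, within the 144 mm limit.
T = 623 − 2·142 = 339 mm, which satisfies the 277 mm minimum.
Going = (24 − 1) × 339 = 7797 mm.
Enclosure = 7797 + 1384 + 1031 = 10212 mm.

10212 mm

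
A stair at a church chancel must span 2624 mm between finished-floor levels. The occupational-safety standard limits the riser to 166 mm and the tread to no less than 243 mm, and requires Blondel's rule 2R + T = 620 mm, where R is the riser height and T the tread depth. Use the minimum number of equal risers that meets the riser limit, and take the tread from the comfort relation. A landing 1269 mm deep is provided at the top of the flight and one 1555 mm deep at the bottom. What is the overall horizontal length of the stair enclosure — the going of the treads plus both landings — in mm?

2624 / 166 = 15.81, so 16 risers are needed.
Each riser is 2624/16 = 164 mm (≤ 166 mm).
From 2R + T = 620: T = 620 − 328 = 292 mm.
16 risers give 15 treads; going = 15 × 292 = 4380 mm.
Add landings: 4380 + 1269 + 1555 = 7204 mm.

7204 mm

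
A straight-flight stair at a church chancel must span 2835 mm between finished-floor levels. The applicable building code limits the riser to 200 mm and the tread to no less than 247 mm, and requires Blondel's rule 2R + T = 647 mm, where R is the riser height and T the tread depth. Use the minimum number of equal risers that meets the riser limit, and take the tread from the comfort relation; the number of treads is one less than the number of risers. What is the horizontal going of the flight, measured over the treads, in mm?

3766 mm

At most 200 each: 2835/200 = 14.18, giving 15 risers.
Each riser is 2835/15 = 189 mm (≤ 200 mm).
From 2R + T = 647: T = 647 − 378 = 269 mm.
Treads = 15 − 1 = 14; going = 14 × 269 = 3766 mm.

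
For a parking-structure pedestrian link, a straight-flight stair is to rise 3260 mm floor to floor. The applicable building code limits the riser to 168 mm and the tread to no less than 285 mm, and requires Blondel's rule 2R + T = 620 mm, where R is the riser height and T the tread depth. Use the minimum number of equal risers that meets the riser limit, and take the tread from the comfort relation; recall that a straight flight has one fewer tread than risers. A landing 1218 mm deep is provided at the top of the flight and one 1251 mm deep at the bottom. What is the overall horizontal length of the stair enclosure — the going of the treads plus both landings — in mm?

8055 mm

3260 / 168 = 19.40, so 20 risers are needed.
Each riser is 3260/20 = 163 mm (≤ 168 mm).
Tread T = 620 − 2 × 163 = 294 mm (≥ 285 mm).
Going = (20 − 1) × 294 = 5586 mm.
Enclosure = 5586 + 1218 + 1251 = 8055 mm.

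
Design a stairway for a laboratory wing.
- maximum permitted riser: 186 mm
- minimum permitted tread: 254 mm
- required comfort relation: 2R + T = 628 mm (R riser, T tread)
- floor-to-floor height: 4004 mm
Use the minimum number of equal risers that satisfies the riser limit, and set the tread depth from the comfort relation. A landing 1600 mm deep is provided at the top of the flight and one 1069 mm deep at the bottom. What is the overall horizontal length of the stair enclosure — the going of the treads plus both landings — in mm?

At most 186 each: 4004/186 = 21.53, giving 22 risers.
Each riser is 4004/22 = 182 mm (≤ 186 mm).
From 2R + T = 628: T = 628 − 364 = 264 mm.
22 risers give 21 treads; going = 21 × 264 = 5544 mm.
Enclosure = 5544 + 1600 + 1069 = 8213 mm.

8213 mm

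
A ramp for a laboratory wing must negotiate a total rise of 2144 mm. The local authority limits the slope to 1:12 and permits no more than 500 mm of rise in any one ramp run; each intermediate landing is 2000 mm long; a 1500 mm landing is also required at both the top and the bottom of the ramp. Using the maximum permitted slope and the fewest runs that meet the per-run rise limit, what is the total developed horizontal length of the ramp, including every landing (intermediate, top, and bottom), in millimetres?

2144 / 500 = 4.288 → round up to 5 ramp runs. That means 4 intermediate landings.
Ramp run (horizontal) at 1:12: 2144 × 12 = 25728 mm.
Intermediate landings: 4 × 2000 = 8000 mm.
Top and bottom landings: 2 × 1500 = 3000 mm.
Total = 25728 + 8000 + 3000 = 36728 mm.

36728 mm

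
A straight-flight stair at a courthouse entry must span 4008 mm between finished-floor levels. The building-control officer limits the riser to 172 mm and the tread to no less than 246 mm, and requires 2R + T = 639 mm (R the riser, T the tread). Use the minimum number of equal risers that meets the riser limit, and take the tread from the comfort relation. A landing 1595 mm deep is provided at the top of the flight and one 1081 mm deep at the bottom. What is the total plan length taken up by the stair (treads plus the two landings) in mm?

⌈4008/172⌉ = 24 risers.
Riser R = 4008 / 24 = 167 mm, within the 172 mm limit.
From 2R + T = 639: T = 639 − 334 = 305 mm.
Treads = 24 − 1 = 23; going = 23 × 305 = 7015 mm.
Enclosure = 7015 + 1595 + 1081 = 9691 mm.

9691 mm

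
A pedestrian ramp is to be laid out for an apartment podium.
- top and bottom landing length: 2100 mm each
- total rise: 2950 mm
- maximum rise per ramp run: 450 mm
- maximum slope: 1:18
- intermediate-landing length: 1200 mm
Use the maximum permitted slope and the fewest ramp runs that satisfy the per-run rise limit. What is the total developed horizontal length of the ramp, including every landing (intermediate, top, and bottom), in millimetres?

At most 450 each: 2950/450 = 6.56, giving 7 ramp runs. That means 6 intermediate landings.
Horizontal run for 2950 mm of rise at 1:18 is 2950 × 18 = 53100 mm.
6 intermediate landings contribute 6 × 1200 = 7200 mm.
Top and bottom landings: 2 × 2100 = 4200 mm.
Total = 53100 + 7200 + 4200 = 64500 mm.

64500 mm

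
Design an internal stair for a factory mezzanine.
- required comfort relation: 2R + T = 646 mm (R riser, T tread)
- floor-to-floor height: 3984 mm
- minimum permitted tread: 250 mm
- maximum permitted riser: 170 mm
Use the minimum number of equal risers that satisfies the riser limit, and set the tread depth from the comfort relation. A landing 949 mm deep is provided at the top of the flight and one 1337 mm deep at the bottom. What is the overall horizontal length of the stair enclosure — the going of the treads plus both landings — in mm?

3984 / 170 = 23.44, so 24 risers are needed.
Each riser is 3984/24 = 166 mm (≤ 170 mm).
Tread T = 646 − 2 × 166 = 314 mm (≥ 250 mm).
Going = (24 − 1) × 314 = 7222 mm.
Add landings: 7222 + 949 + 1337 = 9508 mm.

9508 mm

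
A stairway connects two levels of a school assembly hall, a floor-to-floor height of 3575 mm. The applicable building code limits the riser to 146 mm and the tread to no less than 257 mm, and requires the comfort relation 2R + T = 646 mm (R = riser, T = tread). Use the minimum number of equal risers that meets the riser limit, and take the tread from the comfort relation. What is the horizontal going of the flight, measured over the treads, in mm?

3575 / 146 = 24.49, so 25 risers are needed.
R = 3575 ÷ 25 = 143 mm.
From 2R + T = 646: T = 646 − 286 = 360 mm.
Treads = 25 − 1 = 24; going = 24 × 360 = 8640 mm.

8640 mm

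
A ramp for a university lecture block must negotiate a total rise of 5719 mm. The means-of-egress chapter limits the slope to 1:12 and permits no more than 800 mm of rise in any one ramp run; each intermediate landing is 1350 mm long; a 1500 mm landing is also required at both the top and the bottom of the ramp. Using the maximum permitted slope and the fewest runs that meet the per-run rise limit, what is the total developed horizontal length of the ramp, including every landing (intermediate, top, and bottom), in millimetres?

5719 / 800 = 7.15, so 8 ramp runs are needed. That means 7 intermediate landings.
Horizontal run for 5719 mm of rise at 1:12 is 5719 × 12 = 68628 mm.
Intermediate landings: 7 × 1350 = 9450 mm.
Top and bottom landings: 2 × 1500 = 3000 mm.
Total = 68628 + 9450 + 3000 = 81078 mm.

81078 mm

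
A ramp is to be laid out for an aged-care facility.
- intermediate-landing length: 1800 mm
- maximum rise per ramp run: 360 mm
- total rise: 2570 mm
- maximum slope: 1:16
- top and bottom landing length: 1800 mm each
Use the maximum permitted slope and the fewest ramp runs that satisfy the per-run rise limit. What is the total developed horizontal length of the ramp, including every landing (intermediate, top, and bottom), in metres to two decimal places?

57.32 m

⌈2570/360⌉ = 8 ramp runs. That means 7 intermediate landings.
Horizontal run for 2570 mm of rise at 1:16 is 2570 × 16 = 41120 mm.
Intermediate landings: 7 × 1800 = 12600 mm.
Top and bottom landings: 2 × 1800 = 3600 mm.
Total = 41120 + 12600 + 3600 = 57320 mm.
= 57.32 m.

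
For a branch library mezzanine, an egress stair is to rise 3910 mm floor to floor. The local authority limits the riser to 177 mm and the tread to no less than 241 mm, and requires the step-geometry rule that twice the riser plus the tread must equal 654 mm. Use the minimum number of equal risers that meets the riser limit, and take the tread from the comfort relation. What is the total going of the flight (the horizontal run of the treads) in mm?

At most 177 each: 3910/177 = 22.09, giving 23 risers.
Each riser is 3910/23 = 170 mm (≤ 177 mm).
T = 654 − 2·170 = 314 mm, which satisfies the 241 mm minimum.
23 risers give 22 treads; going = 22 × 314 = 6908 mm.

6908 mm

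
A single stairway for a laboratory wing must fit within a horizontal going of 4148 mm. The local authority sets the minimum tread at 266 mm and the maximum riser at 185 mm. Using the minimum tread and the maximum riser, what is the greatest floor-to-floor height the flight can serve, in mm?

Treads that fit: ⌊4148 / 266⌋ = 15.
Risers = treads + 1 = 16.
Maximum height = 16 × 185 = 2960 mm.

2960 mm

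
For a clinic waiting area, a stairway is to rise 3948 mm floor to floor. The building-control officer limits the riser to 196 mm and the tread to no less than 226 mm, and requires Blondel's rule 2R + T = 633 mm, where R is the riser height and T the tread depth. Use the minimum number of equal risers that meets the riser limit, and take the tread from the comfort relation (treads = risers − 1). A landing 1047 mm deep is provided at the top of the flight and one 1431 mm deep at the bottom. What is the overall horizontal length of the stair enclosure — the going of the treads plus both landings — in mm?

3948 / 196 = 20.14, so 21 risers are needed.
R = 3948 ÷ 21 = 188 mm.
From 2R + T = 633: T = 633 − 376 = 257 mm.
Going = (21 − 1) × 257 = 5140 mm.
Add landings: 5140 + 1047 + 1431 = 7618 mm.

7618 mm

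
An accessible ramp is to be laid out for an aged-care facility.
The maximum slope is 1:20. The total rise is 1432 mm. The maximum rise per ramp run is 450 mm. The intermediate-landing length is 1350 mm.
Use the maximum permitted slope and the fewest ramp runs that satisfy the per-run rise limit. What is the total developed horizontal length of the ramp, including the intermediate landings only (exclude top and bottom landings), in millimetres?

32690 mm

1432 / 450 = 3.182 → round up to 4 ramp runs. That means 3 intermediate landings.
Ramp run (horizontal) at 1:20: 1432 × 20 = 28640 mm.
Intermediate landings: 3 × 1350 = 4050 mm.
Developed length = 28640 + 4050 = 32690 mm.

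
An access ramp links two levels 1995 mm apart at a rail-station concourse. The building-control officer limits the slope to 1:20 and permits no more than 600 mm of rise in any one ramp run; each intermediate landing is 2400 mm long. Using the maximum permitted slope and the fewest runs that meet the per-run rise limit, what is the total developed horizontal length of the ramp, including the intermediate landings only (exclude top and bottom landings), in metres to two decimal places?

47.10 m

1995 / 600 = 3.33, so 4 ramp runs are needed. That means 3 intermediate landings.
Horizontal run for 1995 mm of rise at 1:20 is 1995 × 20 = 39900 mm.
3 intermediate landings contribute 3 × 2400 = 7200 mm.
Total developed length = 39900 + 7200 = 47100 mm.
= 47.10 m.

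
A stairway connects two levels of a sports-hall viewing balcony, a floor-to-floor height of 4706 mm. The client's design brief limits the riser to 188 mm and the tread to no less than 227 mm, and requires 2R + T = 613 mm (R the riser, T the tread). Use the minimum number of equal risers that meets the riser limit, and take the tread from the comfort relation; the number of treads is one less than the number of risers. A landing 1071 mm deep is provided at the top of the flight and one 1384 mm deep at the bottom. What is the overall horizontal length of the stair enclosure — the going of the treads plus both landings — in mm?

8730 mm

4706 / 188 = 25.03, so 26 risers are needed.
R = 4706 ÷ 26 = 181 mm.
From 2R + T = 613: T = 613 − 362 = 251 mm.
Going = (26 − 1) × 251 = 6275 mm.
Add landings: 6275 + 1071 + 1384 = 8730 mm.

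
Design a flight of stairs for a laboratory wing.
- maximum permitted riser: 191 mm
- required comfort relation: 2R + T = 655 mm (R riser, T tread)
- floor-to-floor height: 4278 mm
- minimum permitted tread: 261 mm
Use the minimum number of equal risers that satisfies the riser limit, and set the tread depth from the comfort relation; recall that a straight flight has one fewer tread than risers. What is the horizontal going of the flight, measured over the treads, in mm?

6226 mm

4278 / 191 = 22.40, so 23 risers are needed.
Riser R = 4278 / 23 = 186 mm, within the 191 mm limit.
Tread T = 655 − 2 × 186 = 283 mm (≥ 261 mm).
Going = (23 − 1) × 283 = 6226 mm.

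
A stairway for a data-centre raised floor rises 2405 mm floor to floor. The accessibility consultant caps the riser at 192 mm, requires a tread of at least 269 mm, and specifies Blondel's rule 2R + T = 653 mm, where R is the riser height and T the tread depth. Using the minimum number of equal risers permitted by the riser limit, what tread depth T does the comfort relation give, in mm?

283 mm

2405 / 192 = 12.526 → round up to 13 risers.
Each riser is 2405/13 = 185 mm (≤ 192 mm).
Tread T = 653 − 2 × 185 = 283 mm (≥ 269 mm).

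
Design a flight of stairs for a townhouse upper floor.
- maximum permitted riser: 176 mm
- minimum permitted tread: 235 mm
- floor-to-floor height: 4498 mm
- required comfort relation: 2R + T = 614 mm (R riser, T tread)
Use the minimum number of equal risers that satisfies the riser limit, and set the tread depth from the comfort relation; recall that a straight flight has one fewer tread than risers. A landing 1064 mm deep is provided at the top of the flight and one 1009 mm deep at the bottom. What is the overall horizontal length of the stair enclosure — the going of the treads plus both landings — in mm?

8773 mm

⌈4498/176⌉ = 26 risers.
Riser R = 4498 / 26 = 173 mm, within the 176 mm limit.
T = 614 − 2·173 = 268 mm, which satisfies the 235 mm minimum.
Going = (26 − 1) × 268 = 6700 mm.
Add landings: 6700 + 1064 + 1009 = 8773 mm.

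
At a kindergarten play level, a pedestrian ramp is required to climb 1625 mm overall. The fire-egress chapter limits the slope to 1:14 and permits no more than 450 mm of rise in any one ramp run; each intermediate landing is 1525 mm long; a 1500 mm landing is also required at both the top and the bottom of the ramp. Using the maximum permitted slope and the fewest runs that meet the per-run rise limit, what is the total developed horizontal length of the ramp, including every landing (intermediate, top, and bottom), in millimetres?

30325 mm

At most 450 each: 1625/450 = 3.61, giving 4 ramp runs. That means 3 intermediate landings.
Ramp run (horizontal) at 1:14: 1625 × 14 = 22750 mm.
3 intermediate landings contribute 3 × 1525 = 4575 mm.
Top and bottom landings: 2 × 1500 = 3000 mm.
Total = 22750 + 4575 + 3000 = 30325 mm.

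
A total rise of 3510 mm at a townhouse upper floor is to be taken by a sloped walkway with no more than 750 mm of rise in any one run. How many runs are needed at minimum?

5 runs

At most 750 each: 3510/750 = 4.68, giving 5 ramp runs.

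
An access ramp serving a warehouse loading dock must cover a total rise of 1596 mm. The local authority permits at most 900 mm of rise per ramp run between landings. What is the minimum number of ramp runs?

1596 / 900 = 1.773 → round up to 2 ramp runs.

2 runs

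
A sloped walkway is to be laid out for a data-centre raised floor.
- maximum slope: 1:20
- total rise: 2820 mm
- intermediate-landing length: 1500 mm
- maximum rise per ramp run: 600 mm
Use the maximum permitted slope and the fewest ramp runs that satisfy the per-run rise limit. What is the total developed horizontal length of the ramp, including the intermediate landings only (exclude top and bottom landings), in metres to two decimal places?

At most 600 each: 2820/600 = 4.70, giving 5 ramp runs. That means 4 intermediate landings.
Ramp run (horizontal) at 1:20: 2820 × 20 = 56400 mm.
Intermediate landings: 4 × 1500 = 6000 mm.
Total developed length = 56400 + 6000 = 62400 mm.
= 62.40 m.

62.40 m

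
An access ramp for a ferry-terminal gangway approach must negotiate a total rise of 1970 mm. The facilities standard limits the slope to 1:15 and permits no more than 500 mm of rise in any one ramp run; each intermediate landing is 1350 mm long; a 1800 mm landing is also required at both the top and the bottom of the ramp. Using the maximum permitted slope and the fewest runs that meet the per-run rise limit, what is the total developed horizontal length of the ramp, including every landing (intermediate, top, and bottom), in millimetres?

37200 mm

At most 500 each: 1970/500 = 3.94, giving 4 ramp runs. That means 3 intermediate landings.
Horizontal run for 1970 mm of rise at 1:15 is 1970 × 15 = 29550 mm.
3 intermediate landings contribute 3 × 1350 = 4050 mm.
Top and bottom landings: 2 × 1800 = 3600 mm.
Total = 29550 + 4050 + 3600 = 37200 mm.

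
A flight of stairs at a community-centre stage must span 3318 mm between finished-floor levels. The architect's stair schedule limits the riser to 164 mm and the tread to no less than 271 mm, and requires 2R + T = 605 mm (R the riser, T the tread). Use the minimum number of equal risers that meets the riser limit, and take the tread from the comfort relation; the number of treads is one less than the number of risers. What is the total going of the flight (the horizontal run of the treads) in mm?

5780 mm

At most 164 each: 3318/164 = 20.23, giving 21 risers.
Each riser is 3318/21 = 158 mm (≤ 164 mm).
From 2R + T = 605: T = 605 − 316 = 289 mm.
Going = (21 − 1) × 289 = 5780 mm.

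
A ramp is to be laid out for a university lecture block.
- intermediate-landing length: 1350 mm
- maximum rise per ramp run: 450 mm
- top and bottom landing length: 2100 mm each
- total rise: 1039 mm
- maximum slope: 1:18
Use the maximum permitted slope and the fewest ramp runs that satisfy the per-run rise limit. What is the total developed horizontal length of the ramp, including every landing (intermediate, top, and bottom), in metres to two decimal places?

25.60 m

1039 / 450 = 2.31, so 3 ramp runs are needed. That means 2 intermediate landings.
Ramp run (horizontal) at 1:18: 1039 × 18 = 18702 mm.
Intermediate landings: 2 × 1350 = 2700 mm.
Top and bottom landings: 2 × 2100 = 4200 mm.
Total = 18702 + 2700 + 4200 = 25602 mm.
= 25.60 m.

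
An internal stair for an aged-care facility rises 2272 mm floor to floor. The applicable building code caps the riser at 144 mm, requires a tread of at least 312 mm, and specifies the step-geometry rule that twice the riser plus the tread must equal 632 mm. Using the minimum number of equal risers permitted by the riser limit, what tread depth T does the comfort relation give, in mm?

348 mm

2272 / 144 = 15.778 → round up to 16 risers.
Each riser is 2272/16 = 142 mm (≤ 144 mm).
T = 632 − 2·142 = 348 mm, which satisfies the 312 mm minimum.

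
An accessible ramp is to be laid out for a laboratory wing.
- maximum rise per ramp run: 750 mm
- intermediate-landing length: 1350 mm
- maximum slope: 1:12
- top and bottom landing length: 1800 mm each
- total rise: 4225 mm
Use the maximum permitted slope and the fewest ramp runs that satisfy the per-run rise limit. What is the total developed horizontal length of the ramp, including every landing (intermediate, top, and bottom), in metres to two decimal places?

61.05 m

4225 / 750 = 5.633 → round up to 6 ramp runs. That means 5 intermediate landings.
Horizontal run for 4225 mm of rise at 1:12 is 4225 × 12 = 50700 mm.
Intermediate landings: 5 × 1350 = 6750 mm.
Top and bottom landings: 2 × 1800 = 3600 mm.
Total = 50700 + 6750 + 3600 = 61050 mm.
= 61.05 m.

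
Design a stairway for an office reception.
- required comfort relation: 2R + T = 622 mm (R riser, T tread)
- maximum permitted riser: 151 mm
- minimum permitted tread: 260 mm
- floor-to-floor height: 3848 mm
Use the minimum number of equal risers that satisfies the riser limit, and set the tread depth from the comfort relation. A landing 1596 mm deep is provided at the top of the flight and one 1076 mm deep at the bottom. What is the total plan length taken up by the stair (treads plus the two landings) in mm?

3848 / 151 = 25.48, so 26 risers are needed.
Riser R = 3848 / 26 = 148 mm, within the 151 mm limit.
T = 622 − 2·148 = 326 mm, which satisfies the 260 mm minimum.
26 risers give 25 treads; going = 25 × 326 = 8150 mm.
Add landings: 8150 + 1596 + 1076 = 10822 mm.

10822 mm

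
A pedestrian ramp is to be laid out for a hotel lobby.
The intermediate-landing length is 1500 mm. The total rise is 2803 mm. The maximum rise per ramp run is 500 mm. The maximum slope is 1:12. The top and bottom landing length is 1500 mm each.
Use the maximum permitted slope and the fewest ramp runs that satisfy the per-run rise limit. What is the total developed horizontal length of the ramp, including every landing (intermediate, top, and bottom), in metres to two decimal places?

44.14 m

2803 / 500 = 5.61, so 6 ramp runs are needed. That means 5 intermediate landings.
Horizontal run for 2803 mm of rise at 1:12 is 2803 × 12 = 33636 mm.
5 intermediate landings contribute 5 × 1500 = 7500 mm.
Top and bottom landings: 2 × 1500 = 3000 mm.
Total = 33636 + 7500 + 3000 = 44136 mm.
= 44.14 m.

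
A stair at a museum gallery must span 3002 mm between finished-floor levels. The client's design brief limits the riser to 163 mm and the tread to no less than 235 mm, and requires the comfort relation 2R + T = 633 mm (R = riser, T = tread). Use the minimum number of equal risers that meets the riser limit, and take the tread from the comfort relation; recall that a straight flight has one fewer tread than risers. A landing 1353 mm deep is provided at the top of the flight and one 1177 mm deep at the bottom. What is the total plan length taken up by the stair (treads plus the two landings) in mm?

⌈3002/163⌉ = 19 risers.
R = 3002 ÷ 19 = 158 mm.
Tread T = 633 − 2 × 158 = 317 mm (≥ 235 mm).
Going = (19 − 1) × 317 = 5706 mm.
Enclosure = 5706 + 1353 + 1177 = 8236 mm.

8236 mm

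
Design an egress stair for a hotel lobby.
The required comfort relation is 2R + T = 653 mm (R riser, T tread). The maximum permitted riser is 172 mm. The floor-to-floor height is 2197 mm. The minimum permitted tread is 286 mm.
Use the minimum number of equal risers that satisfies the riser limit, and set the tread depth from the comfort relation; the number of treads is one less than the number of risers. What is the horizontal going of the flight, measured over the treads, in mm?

At most 172 each: 2197/172 = 12.77, giving 13 risers.
Riser R = 2197 / 13 = 169 mm, within the 172 mm limit.
Tread T = 653 − 2 × 169 = 315 mm (≥ 286 mm).
Going = (13 − 1) × 315 = 3780 mm.

3780 mm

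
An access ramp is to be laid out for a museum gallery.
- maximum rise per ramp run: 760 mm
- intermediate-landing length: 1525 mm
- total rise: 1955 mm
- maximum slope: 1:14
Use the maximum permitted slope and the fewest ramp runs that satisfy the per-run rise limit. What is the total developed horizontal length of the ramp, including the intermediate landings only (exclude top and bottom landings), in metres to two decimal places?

At most 760 each: 1955/760 = 2.57, giving 3 ramp runs. That means 2 intermediate landings.
Horizontal run for 1955 mm of rise at 1:14 is 1955 × 14 = 27370 mm.
2 intermediate landings contribute 2 × 1525 = 3050 mm.
Developed length = 27370 + 3050 = 30420 mm.
= 30.42 m.

30.42 m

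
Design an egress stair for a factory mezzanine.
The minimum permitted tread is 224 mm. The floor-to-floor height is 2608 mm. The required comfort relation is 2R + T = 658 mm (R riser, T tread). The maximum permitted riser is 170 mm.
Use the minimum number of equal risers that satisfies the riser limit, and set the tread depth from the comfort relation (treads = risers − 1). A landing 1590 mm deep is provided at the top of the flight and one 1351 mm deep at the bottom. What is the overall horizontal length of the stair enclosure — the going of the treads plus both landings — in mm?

2608 / 170 = 15.341 → round up to 16 risers.
R = 2608 ÷ 16 = 163 mm.
T = 658 − 2·163 = 332 mm, which satisfies the 224 mm minimum.
16 risers give 15 treads; going = 15 × 332 = 4980 mm.
Enclosure = 4980 + 1590 + 1351 = 7921 mm.

7921 mm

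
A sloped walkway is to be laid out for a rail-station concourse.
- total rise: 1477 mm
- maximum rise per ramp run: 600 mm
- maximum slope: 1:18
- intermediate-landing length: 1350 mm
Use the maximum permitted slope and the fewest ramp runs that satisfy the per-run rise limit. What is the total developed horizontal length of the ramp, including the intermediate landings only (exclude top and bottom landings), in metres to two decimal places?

1477 / 600 = 2.46, so 3 ramp runs are needed. That means 2 intermediate landings.
Ramp run (horizontal) at 1:18: 1477 × 18 = 26586 mm.
2 intermediate landings contribute 2 × 1350 = 2700 mm.
Developed length = 26586 + 2700 = 29286 mm.
= 29.29 m.

29.29 m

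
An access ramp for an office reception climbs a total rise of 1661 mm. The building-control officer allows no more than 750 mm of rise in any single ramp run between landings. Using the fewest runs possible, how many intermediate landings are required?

1661 / 750 = 2.215 → round up to 3 ramp runs.
3 runs are separated by 2 intermediate landings.

2 intermediate landings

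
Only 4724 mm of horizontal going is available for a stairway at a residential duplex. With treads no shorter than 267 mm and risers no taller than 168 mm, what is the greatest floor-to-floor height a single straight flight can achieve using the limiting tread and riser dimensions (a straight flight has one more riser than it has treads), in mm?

Treads that fit: ⌊4724 / 267⌋ = 17.
Risers = treads + 1 = 18.
Maximum height = 18 × 168 = 3024 mm.

3024 mm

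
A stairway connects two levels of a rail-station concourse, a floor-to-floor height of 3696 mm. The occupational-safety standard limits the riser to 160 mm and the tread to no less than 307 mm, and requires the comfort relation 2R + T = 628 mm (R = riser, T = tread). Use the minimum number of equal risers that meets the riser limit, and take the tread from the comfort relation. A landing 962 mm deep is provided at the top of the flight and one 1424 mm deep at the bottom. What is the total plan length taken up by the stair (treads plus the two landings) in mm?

9746 mm

At most 160 each: 3696/160 = 23.10, giving 24 risers.
Riser R = 3696 / 24 = 154 mm, within the 160 mm limit.
From 2R + T = 628: T = 628 − 308 = 320 mm.
Treads = 24 − 1 = 23; going = 23 × 320 = 7360 mm.
Add landings: 7360 + 962 + 1424 = 9746 mm.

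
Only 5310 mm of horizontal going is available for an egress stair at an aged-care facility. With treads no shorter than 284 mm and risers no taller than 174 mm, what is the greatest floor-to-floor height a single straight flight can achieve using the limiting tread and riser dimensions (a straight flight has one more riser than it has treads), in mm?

Treads that fit: ⌊5310 / 284⌋ = 18.
Risers = treads + 1 = 19.
Maximum height = 19 × 174 = 3306 mm.

3306 mm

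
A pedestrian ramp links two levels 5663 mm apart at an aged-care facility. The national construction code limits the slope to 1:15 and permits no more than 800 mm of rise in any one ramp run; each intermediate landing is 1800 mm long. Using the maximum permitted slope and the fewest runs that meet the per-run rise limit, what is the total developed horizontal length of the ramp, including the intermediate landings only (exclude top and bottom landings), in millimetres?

97545 mm

5663 / 800 = 7.08, so 8 ramp runs are needed. That means 7 intermediate landings.
Horizontal run for 5663 mm of rise at 1:15 is 5663 × 15 = 84945 mm.
7 intermediate landings contribute 7 × 1800 = 12600 mm.
Developed length = 84945 + 12600 = 97545 mm.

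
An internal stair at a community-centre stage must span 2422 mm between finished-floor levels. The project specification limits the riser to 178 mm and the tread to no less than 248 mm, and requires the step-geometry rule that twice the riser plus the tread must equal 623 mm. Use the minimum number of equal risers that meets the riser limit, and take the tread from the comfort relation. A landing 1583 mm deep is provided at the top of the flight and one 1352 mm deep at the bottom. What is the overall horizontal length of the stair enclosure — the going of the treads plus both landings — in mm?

6536 mm

⌈2422/178⌉ = 14 risers.
Riser R = 2422 / 14 = 173 mm, within the 178 mm limit.
T = 623 − 2·173 = 277 mm, which satisfies the 248 mm minimum.
14 risers give 13 treads; going = 13 × 277 = 3601 mm.
Add landings: 3601 + 1583 + 1352 = 6536 mm.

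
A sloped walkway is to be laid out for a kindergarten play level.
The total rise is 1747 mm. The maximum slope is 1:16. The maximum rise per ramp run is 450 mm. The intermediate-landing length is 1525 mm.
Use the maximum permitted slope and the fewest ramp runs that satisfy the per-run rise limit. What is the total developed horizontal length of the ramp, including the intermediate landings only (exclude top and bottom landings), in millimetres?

At most 450 each: 1747/450 = 3.88, giving 4 ramp runs. That means 3 intermediate landings.
Ramp run (horizontal) at 1:16: 1747 × 16 = 27952 mm.
3 intermediate landings contribute 3 × 1525 = 4575 mm.
Total developed length = 27952 + 4575 = 32527 mm.

32527 mm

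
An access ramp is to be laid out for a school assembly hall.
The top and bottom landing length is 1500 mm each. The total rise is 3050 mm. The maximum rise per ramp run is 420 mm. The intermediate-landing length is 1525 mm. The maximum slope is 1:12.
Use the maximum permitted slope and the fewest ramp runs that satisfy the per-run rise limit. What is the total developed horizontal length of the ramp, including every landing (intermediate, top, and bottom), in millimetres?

3050 / 420 = 7.26, so 8 ramp runs are needed. That means 7 intermediate landings.
Horizontal run for 3050 mm of rise at 1:12 is 3050 × 12 = 36600 mm.
7 intermediate landings contribute 7 × 1525 = 10675 mm.
Top and bottom landings: 2 × 1500 = 3000 mm.
Total = 36600 + 10675 + 3000 = 50275 mm.

50275 mm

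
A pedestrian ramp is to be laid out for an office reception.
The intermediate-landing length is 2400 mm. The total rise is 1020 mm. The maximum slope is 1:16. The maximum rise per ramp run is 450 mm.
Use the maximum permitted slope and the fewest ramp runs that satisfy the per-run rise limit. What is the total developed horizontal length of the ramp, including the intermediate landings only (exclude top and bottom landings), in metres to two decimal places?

1020 / 450 = 2.267 → round up to 3 ramp runs. That means 2 intermediate landings.
Horizontal run for 1020 mm of rise at 1:16 is 1020 × 16 = 16320 mm.
Intermediate landings: 2 × 2400 = 4800 mm.
Developed length = 16320 + 4800 = 21120 mm.
= 21.12 m.

21.12 m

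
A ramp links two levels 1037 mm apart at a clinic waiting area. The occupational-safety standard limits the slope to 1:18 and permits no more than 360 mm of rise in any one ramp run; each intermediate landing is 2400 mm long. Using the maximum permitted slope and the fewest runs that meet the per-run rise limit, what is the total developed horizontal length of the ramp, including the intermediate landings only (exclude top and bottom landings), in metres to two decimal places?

23.47 m

1037 / 360 = 2.881 → round up to 3 ramp runs. That means 2 intermediate landings.
Horizontal run for 1037 mm of rise at 1:18 is 1037 × 18 = 18666 mm.
Intermediate landings: 2 × 2400 = 4800 mm.
Total developed length = 18666 + 4800 = 23466 mm.
= 23.47 m.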